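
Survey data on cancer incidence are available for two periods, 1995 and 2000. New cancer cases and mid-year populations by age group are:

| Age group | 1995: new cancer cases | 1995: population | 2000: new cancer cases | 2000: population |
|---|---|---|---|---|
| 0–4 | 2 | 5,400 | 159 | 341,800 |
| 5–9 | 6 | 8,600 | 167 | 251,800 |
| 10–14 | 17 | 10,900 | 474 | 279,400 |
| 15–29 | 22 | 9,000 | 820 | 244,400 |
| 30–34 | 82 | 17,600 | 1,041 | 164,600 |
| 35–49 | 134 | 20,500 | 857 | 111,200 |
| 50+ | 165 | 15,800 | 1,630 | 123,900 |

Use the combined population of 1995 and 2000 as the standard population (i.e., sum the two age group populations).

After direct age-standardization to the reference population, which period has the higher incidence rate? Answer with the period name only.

Age-specific rates per 100,000 for 1995: 37.04, 69.77, 155.96, 244.44, 465.91, 653.66, 1044.30.
For 2000: 46.52, 66.32, 169.65, 335.52, 632.44, 770.68, 1315.58.
Combined standard total = 1,604,900; weights = 0.2163, 0.1623, 0.1809, 0.1579, 0.1135, 0.0821, 0.0870.
1995: 0.2163×37.04 + 0.1623×69.77 + 0.1809×155.96 + 0.1579×244.44 + 0.1135×465.91 + 0.0821×653.66 + 0.0870×1044.30 = 283.5752 per 100,000.
2000: 0.2163×46.52 + 0.1623×66.32 + 0.1809×169.65 + 0.1579×335.52 + 0.1135×632.44 + 0.0821×770.68 + 0.0870×1315.58 = 354.0448 per 100,000.
The crude rates (487.47 vs 339.33) would put 1995 higher, but that reflects its age composition; once standardized to a common age structure, 2000 has the higher underlying rate.

2000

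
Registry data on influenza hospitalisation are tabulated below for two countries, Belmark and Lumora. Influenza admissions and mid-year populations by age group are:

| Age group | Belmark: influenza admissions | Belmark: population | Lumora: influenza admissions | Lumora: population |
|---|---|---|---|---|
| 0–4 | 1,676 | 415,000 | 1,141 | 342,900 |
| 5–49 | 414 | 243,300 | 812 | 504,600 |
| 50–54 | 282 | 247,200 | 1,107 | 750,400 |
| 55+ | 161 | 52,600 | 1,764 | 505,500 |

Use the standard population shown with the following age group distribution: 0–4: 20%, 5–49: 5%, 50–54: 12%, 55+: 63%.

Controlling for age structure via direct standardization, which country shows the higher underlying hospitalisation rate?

Lumora

Age-specific rates per 100,000 for Belmark: 403.86, 170.16, 114.08, 306.08.
For Lumora: 332.75, 160.92, 147.52, 348.96.
Standard weights: 0.20, 0.05, 0.12, 0.63.
Belmark: 0.2000×403.86 + 0.0500×170.16 + 0.1200×114.08 + 0.6300×306.08 = 295.8011 per 100,000.
Lumora: 0.2000×332.75 + 0.0500×160.92 + 0.1200×147.52 + 0.6300×348.96 = 312.1442 per 100,000.
The crude rates (264.38 vs 229.34) would put Belmark higher, but that reflects its age composition; once standardized to a common age structure, Lumora has the higher underlying rate.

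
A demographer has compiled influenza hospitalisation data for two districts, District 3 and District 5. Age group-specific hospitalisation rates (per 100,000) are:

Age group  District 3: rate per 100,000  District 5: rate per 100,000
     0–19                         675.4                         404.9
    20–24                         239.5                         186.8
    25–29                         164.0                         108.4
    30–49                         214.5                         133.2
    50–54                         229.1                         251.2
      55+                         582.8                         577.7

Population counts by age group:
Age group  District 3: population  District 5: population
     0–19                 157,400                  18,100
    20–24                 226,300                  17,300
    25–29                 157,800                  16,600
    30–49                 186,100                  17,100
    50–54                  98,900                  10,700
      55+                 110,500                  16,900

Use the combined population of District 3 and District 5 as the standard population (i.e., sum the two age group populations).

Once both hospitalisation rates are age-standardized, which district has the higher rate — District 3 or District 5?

District 3

Combined standard total = 1,033,700; weights = 0.1698, 0.2357, 0.1687, 0.1966, 0.1060, 0.1232.
District 3: 0.1698×675.4 + 0.2357×239.5 + 0.1687×164.0 + 0.1966×214.5 + 0.1060×229.1 + 0.1232×582.8 = 337.0620 per 100,000.
District 5: 0.1698×404.9 + 0.2357×186.8 + 0.1687×108.4 + 0.1966×133.2 + 0.1060×251.2 + 0.1232×577.7 = 255.0703 per 100,000.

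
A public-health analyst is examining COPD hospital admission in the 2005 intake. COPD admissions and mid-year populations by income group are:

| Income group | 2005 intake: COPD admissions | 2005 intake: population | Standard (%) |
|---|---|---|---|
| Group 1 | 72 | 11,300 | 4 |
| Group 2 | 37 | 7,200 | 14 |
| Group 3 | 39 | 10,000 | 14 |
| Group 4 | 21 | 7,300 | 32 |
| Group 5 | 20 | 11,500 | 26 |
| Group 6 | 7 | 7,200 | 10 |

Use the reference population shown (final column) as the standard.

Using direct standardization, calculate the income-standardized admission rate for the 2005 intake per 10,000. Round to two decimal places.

29.90

Income-specific rates per 10,000 for the 2005 intake: 63.72, 51.39, 39.00, 28.77, 17.39, 9.72.
Standard weights: 0.04, 0.14, 0.14, 0.32, 0.26, 0.10.
Standardized rate: 0.0400×63.72 + 0.1400×51.39 + 0.1400×39.00 + 0.3200×28.77 + 0.2600×17.39 + 0.1000×9.72 = 29.9026 per 10,000.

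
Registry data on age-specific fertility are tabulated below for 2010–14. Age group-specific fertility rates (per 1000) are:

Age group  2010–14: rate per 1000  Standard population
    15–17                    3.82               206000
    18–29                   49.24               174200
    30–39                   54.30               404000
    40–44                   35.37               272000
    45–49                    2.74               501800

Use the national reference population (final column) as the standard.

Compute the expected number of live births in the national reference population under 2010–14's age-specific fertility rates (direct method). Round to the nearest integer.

Expected live births = Σ (standard pop × age-specific rate ÷ 1000)
= 206000×3.82/1000 + 174200×49.24/1000 + 404000×54.30/1000 + 272000×35.37/1000 + 501800×2.74/1000
= 786.92 + 8577.61 + 21937.20 + 9620.64 + 1374.93 = 42297.30.

42297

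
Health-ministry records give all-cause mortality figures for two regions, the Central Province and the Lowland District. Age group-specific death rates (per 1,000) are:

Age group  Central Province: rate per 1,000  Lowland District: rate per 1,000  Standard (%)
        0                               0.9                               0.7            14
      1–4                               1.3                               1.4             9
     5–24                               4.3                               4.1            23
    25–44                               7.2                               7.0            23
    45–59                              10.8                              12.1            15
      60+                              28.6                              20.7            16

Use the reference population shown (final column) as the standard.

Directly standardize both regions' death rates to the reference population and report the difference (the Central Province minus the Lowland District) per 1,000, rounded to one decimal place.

1.2

Standard weights: 0.14, 0.09, 0.23, 0.23, 0.15, 0.16.
The Central Province: 0.1400×0.9 + 0.0900×1.3 + 0.2300×4.3 + 0.2300×7.2 + 0.1500×10.8 + 0.1600×28.6 = 9.0840 per 1,000.
The Lowland District: 0.1400×0.7 + 0.0900×1.4 + 0.2300×4.1 + 0.2300×7.0 + 0.1500×12.1 + 0.1600×20.7 = 7.9040 per 1,000.
Difference = 9.0840 − 7.9040 = 1.1800.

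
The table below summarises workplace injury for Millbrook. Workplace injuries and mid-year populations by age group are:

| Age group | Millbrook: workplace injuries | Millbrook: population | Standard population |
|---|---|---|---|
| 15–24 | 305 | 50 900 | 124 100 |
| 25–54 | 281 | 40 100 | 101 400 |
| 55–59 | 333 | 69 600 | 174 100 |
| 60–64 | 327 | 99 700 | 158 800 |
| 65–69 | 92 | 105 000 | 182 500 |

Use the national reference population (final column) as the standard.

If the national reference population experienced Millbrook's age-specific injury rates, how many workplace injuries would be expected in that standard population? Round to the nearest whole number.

2968

Age-specific rates per 10 000 for Millbrook: 59.92, 70.07, 47.84, 32.80, 8.76.
Expected workplace injuries = Σ (standard pop × age-specific rate ÷ 10 000)
= 124 100×59.92/10 000 + 101 400×70.07/10 000 + 174 100×47.84/10 000 + 158 800×32.80/10 000 + 182 500×8.76/10 000
= 743.62 + 710.56 + 832.98 + 520.84 + 159.90 = 2967.91.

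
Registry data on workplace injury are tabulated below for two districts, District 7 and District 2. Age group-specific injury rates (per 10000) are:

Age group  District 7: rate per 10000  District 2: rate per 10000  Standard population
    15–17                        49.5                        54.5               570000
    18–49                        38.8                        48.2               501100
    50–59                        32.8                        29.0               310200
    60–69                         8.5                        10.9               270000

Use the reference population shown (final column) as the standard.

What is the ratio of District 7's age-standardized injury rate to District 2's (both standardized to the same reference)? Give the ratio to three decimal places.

Standard total = 1651300; weights = 0.3452, 0.3035, 0.1879, 0.1635.
District 7: 0.3452×49.5 + 0.3035×38.8 + 0.1879×32.8 + 0.1635×8.5 = 36.4121 per 10000.
District 2: 0.3452×54.5 + 0.3035×48.2 + 0.1879×29.0 + 0.1635×10.9 = 40.6691 per 10000.
Ratio = 36.4121 ÷ 40.6691 = 0.89533.

0.895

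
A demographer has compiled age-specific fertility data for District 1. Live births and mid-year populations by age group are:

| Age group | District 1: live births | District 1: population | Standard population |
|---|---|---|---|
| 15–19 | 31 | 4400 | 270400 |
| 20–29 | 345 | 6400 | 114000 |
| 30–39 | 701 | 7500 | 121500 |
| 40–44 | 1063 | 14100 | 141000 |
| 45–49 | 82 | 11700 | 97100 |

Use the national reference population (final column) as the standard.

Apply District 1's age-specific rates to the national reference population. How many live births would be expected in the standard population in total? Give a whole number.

Age-specific rates per 1000 for District 1: 7.045, 53.906, 93.467, 75.390, 7.009.
Expected live births = Σ (standard pop × age-specific rate ÷ 1000)
= 270400×7.045/1000 + 114000×53.906/1000 + 121500×93.467/1000 + 141000×75.390/1000 + 97100×7.009/1000
= 1905.09 + 6145.31 + 11356.20 + 10630.00 + 680.53 = 30717.13.

30717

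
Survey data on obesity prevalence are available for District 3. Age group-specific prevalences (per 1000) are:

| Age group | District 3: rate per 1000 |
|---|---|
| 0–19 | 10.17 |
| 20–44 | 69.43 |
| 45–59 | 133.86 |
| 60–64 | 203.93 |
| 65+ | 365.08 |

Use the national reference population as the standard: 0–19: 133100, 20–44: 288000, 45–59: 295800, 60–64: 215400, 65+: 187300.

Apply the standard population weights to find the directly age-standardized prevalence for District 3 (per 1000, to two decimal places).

Standard total = 1119600; weights = 0.1189, 0.2572, 0.2642, 0.1924, 0.1673.
Standardized rate: 0.1189×10.17 + 0.2572×69.43 + 0.2642×133.86 + 0.1924×203.93 + 0.1673×365.08 = 154.7439 per 1000.

154.74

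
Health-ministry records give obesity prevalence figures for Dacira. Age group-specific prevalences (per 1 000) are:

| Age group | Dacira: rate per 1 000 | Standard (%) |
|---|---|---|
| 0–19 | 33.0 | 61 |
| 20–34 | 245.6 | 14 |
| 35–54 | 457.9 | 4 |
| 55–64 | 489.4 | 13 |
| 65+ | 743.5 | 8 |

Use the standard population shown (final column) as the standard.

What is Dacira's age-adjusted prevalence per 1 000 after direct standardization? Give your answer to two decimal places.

195.93

Standard weights: 0.61, 0.14, 0.04, 0.13, 0.08.
Standardized rate: 0.6100×33.0 + 0.1400×245.6 + 0.0400×457.9 + 0.1300×489.4 + 0.0800×743.5 = 195.9320 per 1 000.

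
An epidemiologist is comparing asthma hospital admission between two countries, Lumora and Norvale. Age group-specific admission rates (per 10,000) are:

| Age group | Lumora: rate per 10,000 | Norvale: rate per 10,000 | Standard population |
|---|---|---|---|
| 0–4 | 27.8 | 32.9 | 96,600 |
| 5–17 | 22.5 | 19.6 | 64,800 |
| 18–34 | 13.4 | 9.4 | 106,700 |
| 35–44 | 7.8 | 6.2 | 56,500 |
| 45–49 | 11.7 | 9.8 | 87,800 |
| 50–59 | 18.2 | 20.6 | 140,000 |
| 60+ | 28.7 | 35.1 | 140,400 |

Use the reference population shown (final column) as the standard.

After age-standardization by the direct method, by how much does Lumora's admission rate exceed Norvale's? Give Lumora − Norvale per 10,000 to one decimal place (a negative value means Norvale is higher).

-1.2

Standard total = 692,800; weights = 0.1394, 0.0935, 0.1540, 0.0816, 0.1267, 0.2021, 0.2027.
Lumora: 0.1394×27.8 + 0.0935×22.5 + 0.1540×13.4 + 0.0816×7.8 + 0.1267×11.7 + 0.2021×18.2 + 0.2027×28.7 = 19.6575 per 10,000.
Norvale: 0.1394×32.9 + 0.0935×19.6 + 0.1540×9.4 + 0.0816×6.2 + 0.1267×9.8 + 0.2021×20.6 + 0.2027×35.1 = 20.8920 per 10,000.
Difference = 19.6575 − 20.8920 = -1.2345.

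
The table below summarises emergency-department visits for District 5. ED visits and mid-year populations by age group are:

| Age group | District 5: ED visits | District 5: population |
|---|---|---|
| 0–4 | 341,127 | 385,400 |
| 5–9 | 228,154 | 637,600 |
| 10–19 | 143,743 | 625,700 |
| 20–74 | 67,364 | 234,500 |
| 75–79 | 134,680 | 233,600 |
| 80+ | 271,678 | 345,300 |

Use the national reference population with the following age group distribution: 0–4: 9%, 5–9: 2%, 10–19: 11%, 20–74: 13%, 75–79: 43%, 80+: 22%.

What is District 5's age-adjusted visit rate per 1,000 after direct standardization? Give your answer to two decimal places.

570.44

Age-specific rates per 1,000 for District 5: 885.125, 357.832, 229.732, 287.267, 576.541, 786.788.
Standard weights: 0.09, 0.02, 0.11, 0.13, 0.43, 0.22.
Standardized rate: 0.0900×885.125 + 0.0200×357.832 + 0.1100×229.732 + 0.1300×287.267 + 0.4300×576.541 + 0.2200×786.788 = 570.4391 per 1,000.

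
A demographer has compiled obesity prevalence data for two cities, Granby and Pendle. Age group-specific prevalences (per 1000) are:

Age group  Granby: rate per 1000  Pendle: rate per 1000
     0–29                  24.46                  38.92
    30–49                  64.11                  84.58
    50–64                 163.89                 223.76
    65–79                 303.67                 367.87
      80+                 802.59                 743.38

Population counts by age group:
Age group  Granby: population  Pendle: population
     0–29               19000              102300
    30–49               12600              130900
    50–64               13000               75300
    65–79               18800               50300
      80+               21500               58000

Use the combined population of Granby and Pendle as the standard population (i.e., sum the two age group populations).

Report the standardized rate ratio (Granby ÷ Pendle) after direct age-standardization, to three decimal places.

0.920

Combined standard total = 501700; weights = 0.2418, 0.2860, 0.1760, 0.1377, 0.1585.
Granby: 0.2418×24.46 + 0.2860×64.11 + 0.1760×163.89 + 0.1377×303.67 + 0.1585×802.59 = 222.1004 per 1000.
Pendle: 0.2418×38.92 + 0.2860×84.58 + 0.1760×223.76 + 0.1377×367.87 + 0.1585×743.38 = 241.4486 per 1000.
Ratio = 222.1004 ÷ 241.4486 = 0.91987.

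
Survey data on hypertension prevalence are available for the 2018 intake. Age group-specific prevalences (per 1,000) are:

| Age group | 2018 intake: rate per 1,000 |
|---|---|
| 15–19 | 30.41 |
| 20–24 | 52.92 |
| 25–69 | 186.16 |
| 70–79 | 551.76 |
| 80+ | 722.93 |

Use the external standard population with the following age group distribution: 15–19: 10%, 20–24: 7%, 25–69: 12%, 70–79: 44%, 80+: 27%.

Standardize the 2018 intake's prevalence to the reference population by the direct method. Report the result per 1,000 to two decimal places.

Standard weights: 0.10, 0.07, 0.12, 0.44, 0.27.
Standardized rate: 0.1000×30.41 + 0.0700×52.92 + 0.1200×186.16 + 0.4400×551.76 + 0.2700×722.93 = 467.0501 per 1,000.

467.05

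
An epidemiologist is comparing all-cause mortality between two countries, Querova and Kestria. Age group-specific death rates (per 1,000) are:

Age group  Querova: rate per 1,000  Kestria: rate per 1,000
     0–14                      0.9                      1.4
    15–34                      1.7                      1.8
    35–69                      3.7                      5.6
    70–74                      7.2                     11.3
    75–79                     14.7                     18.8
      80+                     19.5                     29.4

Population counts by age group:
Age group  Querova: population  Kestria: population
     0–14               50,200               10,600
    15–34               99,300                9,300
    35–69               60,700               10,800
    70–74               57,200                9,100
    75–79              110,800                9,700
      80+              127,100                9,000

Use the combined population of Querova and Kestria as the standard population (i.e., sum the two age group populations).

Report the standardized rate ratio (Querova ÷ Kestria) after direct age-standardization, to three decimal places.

0.702

Combined standard total = 563,800; weights = 0.1078, 0.1926, 0.1268, 0.1176, 0.2137, 0.2414.
Querova: 0.1078×0.9 + 0.1926×1.7 + 0.1268×3.7 + 0.1176×7.2 + 0.2137×14.7 + 0.2414×19.5 = 9.5895 per 1,000.
Kestria: 0.1078×1.4 + 0.1926×1.8 + 0.1268×5.6 + 0.1176×11.3 + 0.2137×18.8 + 0.2414×29.4 = 13.6519 per 1,000.
Ratio = 9.5895 ÷ 13.6519 = 0.70243.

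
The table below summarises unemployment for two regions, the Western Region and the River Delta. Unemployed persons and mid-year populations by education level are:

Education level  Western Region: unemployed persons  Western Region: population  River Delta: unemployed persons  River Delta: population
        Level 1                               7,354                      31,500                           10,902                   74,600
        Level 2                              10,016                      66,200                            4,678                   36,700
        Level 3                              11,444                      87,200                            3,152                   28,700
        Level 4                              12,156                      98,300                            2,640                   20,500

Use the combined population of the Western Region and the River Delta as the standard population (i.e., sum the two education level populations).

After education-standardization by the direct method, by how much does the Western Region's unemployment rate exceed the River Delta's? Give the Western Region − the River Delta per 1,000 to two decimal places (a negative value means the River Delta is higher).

30.63

Education-specific rates per 1,000 for the Western Region: 233.460, 151.299, 131.239, 123.662.
For the River Delta: 146.139, 127.466, 109.826, 128.780.
Combined standard total = 443,700; weights = 0.2391, 0.2319, 0.2612, 0.2677.
The Western Region: 0.2391×233.460 + 0.2319×151.299 + 0.2612×131.239 + 0.2677×123.662 = 158.3061 per 1,000.
The River Delta: 0.2391×146.139 + 0.2319×127.466 + 0.2612×109.826 + 0.2677×128.780 = 127.6754 per 1,000.
Difference = 158.3061 − 127.6754 = 30.6308.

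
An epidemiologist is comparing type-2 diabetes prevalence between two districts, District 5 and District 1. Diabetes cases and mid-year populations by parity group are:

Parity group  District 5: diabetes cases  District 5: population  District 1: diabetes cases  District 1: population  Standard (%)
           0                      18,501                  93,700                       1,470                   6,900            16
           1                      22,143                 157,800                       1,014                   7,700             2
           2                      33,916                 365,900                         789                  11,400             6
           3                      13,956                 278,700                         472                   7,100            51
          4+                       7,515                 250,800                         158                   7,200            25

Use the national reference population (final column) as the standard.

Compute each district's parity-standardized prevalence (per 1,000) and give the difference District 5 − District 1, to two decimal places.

-7.27

Parity-specific rates per 1,000 for District 5: 197.449, 140.323, 92.692, 50.075, 29.964.
For District 1: 213.043, 131.688, 69.211, 66.479, 21.944.
Standard weights: 0.16, 0.02, 0.06, 0.51, 0.25.
District 5: 0.1600×197.449 + 0.0200×140.323 + 0.0600×92.692 + 0.5100×50.075 + 0.2500×29.964 = 72.9893 per 1,000.
District 1: 0.1600×213.043 + 0.0200×131.688 + 0.0600×69.211 + 0.5100×66.479 + 0.2500×21.944 = 80.2637 per 1,000.
Difference = 72.9893 − 80.2637 = -7.2744.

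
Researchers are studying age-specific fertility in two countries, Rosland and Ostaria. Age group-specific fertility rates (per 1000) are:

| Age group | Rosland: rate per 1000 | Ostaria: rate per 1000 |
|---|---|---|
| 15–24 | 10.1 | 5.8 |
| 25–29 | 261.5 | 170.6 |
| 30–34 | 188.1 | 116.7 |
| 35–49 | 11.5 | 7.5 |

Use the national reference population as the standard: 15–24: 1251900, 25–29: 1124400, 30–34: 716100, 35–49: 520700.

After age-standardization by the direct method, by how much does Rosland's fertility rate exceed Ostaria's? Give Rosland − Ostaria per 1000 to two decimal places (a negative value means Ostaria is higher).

Standard total = 3613100; weights = 0.3465, 0.3112, 0.1982, 0.1441.
Rosland: 0.3465×10.1 + 0.3112×261.5 + 0.1982×188.1 + 0.1441×11.5 = 123.8165 per 1000.
Ostaria: 0.3465×5.8 + 0.3112×170.6 + 0.1982×116.7 + 0.1441×7.5 = 79.3108 per 1000.
Difference = 123.8165 − 79.3108 = 44.5057.

44.51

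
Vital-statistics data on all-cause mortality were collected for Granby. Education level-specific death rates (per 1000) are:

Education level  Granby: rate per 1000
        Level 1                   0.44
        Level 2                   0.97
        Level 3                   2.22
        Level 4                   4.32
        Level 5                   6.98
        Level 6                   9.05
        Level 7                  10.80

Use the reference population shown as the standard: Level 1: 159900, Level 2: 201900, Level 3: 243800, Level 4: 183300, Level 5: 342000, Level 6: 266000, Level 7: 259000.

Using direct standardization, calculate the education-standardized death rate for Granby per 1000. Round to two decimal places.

5.55

Standard total = 1655900; weights = 0.0966, 0.1219, 0.1472, 0.1107, 0.2065, 0.1606, 0.1564.
Standardized rate: 0.0966×0.44 + 0.1219×0.97 + 0.1472×2.22 + 0.1107×4.32 + 0.2065×6.98 + 0.1606×9.05 + 0.1564×10.80 = 5.5504 per 1000.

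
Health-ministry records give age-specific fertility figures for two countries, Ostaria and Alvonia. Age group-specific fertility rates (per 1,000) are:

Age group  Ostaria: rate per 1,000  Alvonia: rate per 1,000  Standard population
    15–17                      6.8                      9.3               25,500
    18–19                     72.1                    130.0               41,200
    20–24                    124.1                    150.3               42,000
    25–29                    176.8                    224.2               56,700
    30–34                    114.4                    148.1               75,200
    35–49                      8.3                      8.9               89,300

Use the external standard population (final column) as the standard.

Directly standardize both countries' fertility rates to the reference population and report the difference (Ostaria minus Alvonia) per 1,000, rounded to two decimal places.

-26.75

Standard total = 329,900; weights = 0.0773, 0.1249, 0.1273, 0.1719, 0.2279, 0.2707.
Ostaria: 0.0773×6.8 + 0.1249×72.1 + 0.1273×124.1 + 0.1719×176.8 + 0.2279×114.4 + 0.2707×8.3 = 84.0399 per 1,000.
Alvonia: 0.0773×9.3 + 0.1249×130.0 + 0.1273×150.3 + 0.1719×224.2 + 0.2279×148.1 + 0.2707×8.9 = 110.7905 per 1,000.
Difference = 84.0399 − 110.7905 = -26.7506.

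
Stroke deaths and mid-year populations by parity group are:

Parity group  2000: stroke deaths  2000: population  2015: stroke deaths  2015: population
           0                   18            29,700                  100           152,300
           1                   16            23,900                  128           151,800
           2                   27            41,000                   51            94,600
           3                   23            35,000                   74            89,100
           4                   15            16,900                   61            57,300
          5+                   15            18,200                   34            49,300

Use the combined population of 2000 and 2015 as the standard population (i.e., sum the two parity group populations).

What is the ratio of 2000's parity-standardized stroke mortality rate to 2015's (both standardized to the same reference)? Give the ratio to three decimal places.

Parity-specific rates per 100,000 for 2000: 60.61, 66.95, 65.85, 65.71, 88.76, 82.42.
For 2015: 65.66, 84.32, 53.91, 83.05, 106.46, 68.97.
Combined standard total = 759,100; weights = 0.2398, 0.2315, 0.1786, 0.1635, 0.0977, 0.0889.
2000: 0.2398×60.61 + 0.2315×66.95 + 0.1786×65.85 + 0.1635×65.71 + 0.0977×88.76 + 0.0889×82.42 = 68.5371 per 100,000.
2015: 0.2398×65.66 + 0.2315×84.32 + 0.1786×53.91 + 0.1635×83.05 + 0.0977×106.46 + 0.0889×68.97 = 75.0058 per 100,000.
Ratio = 68.5371 ÷ 75.0058 = 0.91376.

0.914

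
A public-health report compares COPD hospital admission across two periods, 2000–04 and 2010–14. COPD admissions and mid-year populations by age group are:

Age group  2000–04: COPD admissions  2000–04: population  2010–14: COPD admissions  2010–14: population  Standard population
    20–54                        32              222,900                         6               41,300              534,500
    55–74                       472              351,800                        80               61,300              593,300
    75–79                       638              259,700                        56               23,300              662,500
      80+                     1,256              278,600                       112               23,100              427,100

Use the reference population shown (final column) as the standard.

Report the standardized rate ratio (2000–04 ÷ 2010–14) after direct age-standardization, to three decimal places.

0.980

Age-specific rates per 10,000 for 2000–04: 1.44, 13.42, 24.57, 45.08.
For 2010–14: 1.45, 13.05, 24.03, 48.48.
Standard total = 2,217,400; weights = 0.2410, 0.2676, 0.2988, 0.1926.
2000–04: 0.2410×1.44 + 0.2676×13.42 + 0.2988×24.57 + 0.1926×45.08 = 19.9593 per 10,000.
2010–14: 0.2410×1.45 + 0.2676×13.05 + 0.2988×24.03 + 0.1926×48.48 = 20.3617 per 10,000.
Ratio = 19.9593 ÷ 20.3617 = 0.98024.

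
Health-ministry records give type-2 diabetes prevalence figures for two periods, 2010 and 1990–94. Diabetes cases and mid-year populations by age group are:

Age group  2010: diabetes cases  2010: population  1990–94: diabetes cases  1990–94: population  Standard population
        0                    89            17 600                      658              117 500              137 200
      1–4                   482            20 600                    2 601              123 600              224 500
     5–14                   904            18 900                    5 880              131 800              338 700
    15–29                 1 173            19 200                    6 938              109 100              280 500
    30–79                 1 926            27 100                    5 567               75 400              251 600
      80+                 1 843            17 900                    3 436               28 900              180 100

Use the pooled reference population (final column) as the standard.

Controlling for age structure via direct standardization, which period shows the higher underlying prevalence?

Age-specific rates per 1 000 for 2010: 5.057, 23.398, 47.831, 61.094, 71.070, 102.961.
For 1990–94: 5.600, 21.044, 44.613, 63.593, 73.833, 118.893.
Standard total = 1 412 600; weights = 0.0971, 0.1589, 0.2398, 0.1986, 0.1781, 0.1275.
2010: 0.0971×5.057 + 0.1589×23.398 + 0.2398×47.831 + 0.1986×61.094 + 0.1781×71.070 + 0.1275×102.961 = 53.5949 per 1 000.
1990–94: 0.0971×5.600 + 0.1589×21.044 + 0.2398×44.613 + 0.1986×63.593 + 0.1781×73.833 + 0.1275×118.893 = 55.5216 per 1 000.
The crude rates (52.90 vs 42.78) would put 2010 higher, but that reflects its age composition; once standardized to a common age structure, 1990–94 has the higher underlying rate.

1990–94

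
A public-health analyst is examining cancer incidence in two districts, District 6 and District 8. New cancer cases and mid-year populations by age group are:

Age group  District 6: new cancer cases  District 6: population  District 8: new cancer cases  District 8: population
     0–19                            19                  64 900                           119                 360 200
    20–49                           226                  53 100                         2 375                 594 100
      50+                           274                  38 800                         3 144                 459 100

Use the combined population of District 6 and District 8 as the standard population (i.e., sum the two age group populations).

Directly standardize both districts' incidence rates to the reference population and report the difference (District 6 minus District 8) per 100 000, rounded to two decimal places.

Age-specific rates per 100 000 for District 6: 29.28, 425.61, 706.19.
For District 8: 33.04, 399.76, 684.82.
Combined standard total = 1 570 200; weights = 0.2707, 0.4122, 0.3171.
District 6: 0.2707×29.28 + 0.4122×425.61 + 0.3171×706.19 = 407.2800 per 100 000.
District 8: 0.2707×33.04 + 0.4122×399.76 + 0.3171×684.82 = 390.8690 per 100 000.
Difference = 407.2800 − 390.8690 = 16.4110.

16.41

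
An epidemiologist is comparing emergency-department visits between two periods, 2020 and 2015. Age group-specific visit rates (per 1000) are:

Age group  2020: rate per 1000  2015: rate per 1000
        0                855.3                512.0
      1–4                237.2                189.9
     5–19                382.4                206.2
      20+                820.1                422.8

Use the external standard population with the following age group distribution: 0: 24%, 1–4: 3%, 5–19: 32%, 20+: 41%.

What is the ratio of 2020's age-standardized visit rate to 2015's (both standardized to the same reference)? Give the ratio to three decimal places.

1.824

Standard weights: 0.24, 0.03, 0.32, 0.41.
2020: 0.2400×855.3 + 0.0300×237.2 + 0.3200×382.4 + 0.4100×820.1 = 670.9970 per 1000.
2015: 0.2400×512.0 + 0.0300×189.9 + 0.3200×206.2 + 0.4100×422.8 = 367.9090 per 1000.
Ratio = 670.9970 ÷ 367.9090 = 1.82381.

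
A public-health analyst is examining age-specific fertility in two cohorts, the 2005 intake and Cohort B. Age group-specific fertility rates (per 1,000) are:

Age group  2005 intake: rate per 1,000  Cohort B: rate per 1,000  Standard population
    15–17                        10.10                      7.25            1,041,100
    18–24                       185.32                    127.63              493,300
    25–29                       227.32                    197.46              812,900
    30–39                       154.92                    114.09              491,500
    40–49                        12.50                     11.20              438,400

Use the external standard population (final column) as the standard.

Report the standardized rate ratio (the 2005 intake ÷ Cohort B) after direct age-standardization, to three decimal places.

Standard total = 3,277,200; weights = 0.3177, 0.1505, 0.2480, 0.1500, 0.1338.
The 2005 intake: 0.3177×10.10 + 0.1505×185.32 + 0.2480×227.32 + 0.1500×154.92 + 0.1338×12.50 = 112.3963 per 1,000.
Cohort B: 0.3177×7.25 + 0.1505×127.63 + 0.2480×197.46 + 0.1500×114.09 + 0.1338×11.20 = 89.1030 per 1,000.
Ratio = 112.3963 ÷ 89.1030 = 1.26142.

1.261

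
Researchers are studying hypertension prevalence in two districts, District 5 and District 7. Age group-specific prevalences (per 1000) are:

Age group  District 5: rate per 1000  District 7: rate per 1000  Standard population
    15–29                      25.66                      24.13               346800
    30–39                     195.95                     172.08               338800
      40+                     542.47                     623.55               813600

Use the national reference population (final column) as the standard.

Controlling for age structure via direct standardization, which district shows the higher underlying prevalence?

District 7

Standard total = 1499200; weights = 0.2313, 0.2260, 0.5427.
District 5: 0.2313×25.66 + 0.2260×195.95 + 0.5427×542.47 = 344.6107 per 1000.
District 7: 0.2313×24.13 + 0.2260×172.08 + 0.5427×623.55 = 382.8637 per 1000.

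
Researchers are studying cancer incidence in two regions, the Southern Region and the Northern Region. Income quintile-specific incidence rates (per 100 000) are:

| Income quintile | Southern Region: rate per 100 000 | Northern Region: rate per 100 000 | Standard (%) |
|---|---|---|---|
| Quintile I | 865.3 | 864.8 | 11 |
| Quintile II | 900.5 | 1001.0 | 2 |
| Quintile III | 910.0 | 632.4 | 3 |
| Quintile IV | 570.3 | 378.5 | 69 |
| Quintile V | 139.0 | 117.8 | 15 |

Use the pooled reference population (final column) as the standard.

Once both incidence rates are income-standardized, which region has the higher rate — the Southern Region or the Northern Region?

Standard weights: 0.11, 0.02, 0.03, 0.69, 0.15.
The Southern Region: 0.1100×865.3 + 0.0200×900.5 + 0.0300×910.0 + 0.6900×570.3 + 0.1500×139.0 = 554.8500 per 100 000.
The Northern Region: 0.1100×864.8 + 0.0200×1001.0 + 0.0300×632.4 + 0.6900×378.5 + 0.1500×117.8 = 412.9550 per 100 000.

Southern Region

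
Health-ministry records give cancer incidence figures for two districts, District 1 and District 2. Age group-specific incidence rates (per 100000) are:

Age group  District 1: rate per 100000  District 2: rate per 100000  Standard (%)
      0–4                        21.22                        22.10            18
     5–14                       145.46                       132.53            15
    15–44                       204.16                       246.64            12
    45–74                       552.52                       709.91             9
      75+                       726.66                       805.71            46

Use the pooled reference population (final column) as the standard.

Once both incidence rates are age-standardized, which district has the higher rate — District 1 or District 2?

Standard weights: 0.18, 0.15, 0.12, 0.09, 0.46.
District 1: 0.1800×21.22 + 0.1500×145.46 + 0.1200×204.16 + 0.0900×552.52 + 0.4600×726.66 = 434.1282 per 100000.
District 2: 0.1800×22.10 + 0.1500×132.53 + 0.1200×246.64 + 0.0900×709.91 + 0.4600×805.71 = 487.9728 per 100000.

District 2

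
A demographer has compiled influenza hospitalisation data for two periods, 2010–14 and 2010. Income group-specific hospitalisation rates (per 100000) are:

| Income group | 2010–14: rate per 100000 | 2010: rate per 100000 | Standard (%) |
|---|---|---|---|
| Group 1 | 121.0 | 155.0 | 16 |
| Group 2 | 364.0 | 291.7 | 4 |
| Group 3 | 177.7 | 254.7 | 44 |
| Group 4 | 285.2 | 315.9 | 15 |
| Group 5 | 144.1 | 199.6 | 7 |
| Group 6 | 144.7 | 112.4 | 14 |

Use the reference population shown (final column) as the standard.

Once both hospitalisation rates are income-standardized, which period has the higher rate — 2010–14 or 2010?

Standard weights: 0.16, 0.04, 0.44, 0.15, 0.07, 0.14.
2010–14: 0.1600×121.0 + 0.0400×364.0 + 0.4400×177.7 + 0.1500×285.2 + 0.0700×144.1 + 0.1400×144.7 = 185.2330 per 100000.
2010: 0.1600×155.0 + 0.0400×291.7 + 0.4400×254.7 + 0.1500×315.9 + 0.0700×199.6 + 0.1400×112.4 = 225.6290 per 100000.

2010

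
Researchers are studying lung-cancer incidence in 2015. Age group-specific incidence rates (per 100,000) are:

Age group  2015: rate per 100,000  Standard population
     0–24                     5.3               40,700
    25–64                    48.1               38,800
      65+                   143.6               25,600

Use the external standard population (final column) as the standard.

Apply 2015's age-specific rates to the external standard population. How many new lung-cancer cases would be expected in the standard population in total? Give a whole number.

58

Expected new lung-cancer cases = Σ (standard pop × age-specific rate ÷ 100,000)
= 40,700×5.3/100,000 + 38,800×48.1/100,000 + 25,600×143.6/100,000
= 2.16 + 18.66 + 36.76 = 57.58.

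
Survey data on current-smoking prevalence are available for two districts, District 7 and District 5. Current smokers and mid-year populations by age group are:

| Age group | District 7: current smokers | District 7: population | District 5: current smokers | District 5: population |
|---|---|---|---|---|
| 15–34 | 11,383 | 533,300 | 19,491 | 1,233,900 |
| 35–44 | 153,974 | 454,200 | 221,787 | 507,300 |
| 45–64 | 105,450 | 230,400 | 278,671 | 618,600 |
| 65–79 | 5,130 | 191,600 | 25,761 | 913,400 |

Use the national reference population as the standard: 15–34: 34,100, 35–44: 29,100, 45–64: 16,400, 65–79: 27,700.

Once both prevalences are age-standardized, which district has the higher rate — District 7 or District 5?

Age-specific rates per 1,000 for District 7: 21.344, 339.000, 457.682, 26.775.
For District 5: 15.796, 437.191, 450.487, 28.203.
Standard total = 107,300; weights = 0.3178, 0.2712, 0.1528, 0.2582.
District 7: 0.3178×21.344 + 0.2712×339.000 + 0.1528×457.682 + 0.2582×26.775 = 175.5862 per 1,000.
District 5: 0.3178×15.796 + 0.2712×437.191 + 0.1528×450.487 + 0.2582×28.203 = 199.7216 per 1,000.
The crude rates (195.77 vs 166.72) would put District 7 higher, but that reflects its age composition; once standardized to a common age structure, District 5 has the higher underlying rate.

District 5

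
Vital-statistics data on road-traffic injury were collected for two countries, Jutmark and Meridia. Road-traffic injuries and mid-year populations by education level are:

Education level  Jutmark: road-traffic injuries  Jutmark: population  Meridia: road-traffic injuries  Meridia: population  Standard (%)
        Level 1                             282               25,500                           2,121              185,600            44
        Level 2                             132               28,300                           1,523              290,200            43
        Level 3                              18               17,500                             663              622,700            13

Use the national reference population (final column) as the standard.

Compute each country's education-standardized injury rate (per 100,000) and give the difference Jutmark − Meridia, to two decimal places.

Education-specific rates per 100,000 for Jutmark: 1105.88, 466.43, 102.86.
For Meridia: 1142.78, 524.81, 106.47.
Standard weights: 0.44, 0.43, 0.13.
Jutmark: 0.4400×1105.88 + 0.4300×466.43 + 0.1300×102.86 = 700.5250 per 100,000.
Meridia: 0.4400×1142.78 + 0.4300×524.81 + 0.1300×106.47 = 742.3331 per 100,000.
Difference = 700.5250 − 742.3331 = -41.8081.

-41.81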